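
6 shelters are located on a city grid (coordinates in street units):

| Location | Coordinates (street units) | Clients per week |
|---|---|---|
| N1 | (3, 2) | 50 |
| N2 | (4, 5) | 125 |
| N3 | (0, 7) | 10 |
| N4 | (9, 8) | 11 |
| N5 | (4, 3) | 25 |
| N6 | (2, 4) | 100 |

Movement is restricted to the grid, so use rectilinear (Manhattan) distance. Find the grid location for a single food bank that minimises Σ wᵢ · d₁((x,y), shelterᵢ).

(4, 4)

Manhattan distance separates: Σwᵢ(|x−xᵢ|+|y−yᵢ|) = Σwᵢ|x−xᵢ| + Σwᵢ|y−yᵢ|, so x and y are optimised independently as 1-D weighted medians.
Total weight W = 321; half = 160.5.
x-coordinate, sorted with cumulative weight:
  x=0 (N3, w=10) cum 10
  x=2 (N6, w=100) cum 110
  x=3 (N1, w=50) cum 160
  x=4 (N2, w=125) cum 285  ← median
  x=4 (N5, w=25) cum 310
  x=9 (N4, w=11) cum 321
⇒ x* = 4
y-coordinate, sorted with cumulative weight:
  y=2 (N1, w=50) cum 50
  y=3 (N5, w=25) cum 75
  y=4 (N6, w=100) cum 175  ← median
  y=5 (N2, w=125) cum 300
  y=7 (N3, w=10) cum 310
  y=8 (N4, w=11) cum 321
⇒ y* = 4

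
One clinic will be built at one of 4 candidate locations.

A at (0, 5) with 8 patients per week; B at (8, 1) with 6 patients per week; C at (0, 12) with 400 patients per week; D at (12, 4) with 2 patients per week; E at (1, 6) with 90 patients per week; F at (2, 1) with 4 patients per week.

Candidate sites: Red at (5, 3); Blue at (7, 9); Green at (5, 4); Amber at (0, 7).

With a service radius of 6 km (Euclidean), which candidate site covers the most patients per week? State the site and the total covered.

Amber, covering 498

Coverage radius r = 6 km; a point is covered iff (Δx)²+(Δy)² ≤ 6² = 36.
  Red (5, 3): covers {A, B, E, F} → 108
  Blue (7, 9): covers {none} → 0
  Green (5, 4): covers {A, B, E, F} → 108
  Amber (0, 7): covers {A, C, E} → 498
Maximum coverage at Amber: 498 patients per week.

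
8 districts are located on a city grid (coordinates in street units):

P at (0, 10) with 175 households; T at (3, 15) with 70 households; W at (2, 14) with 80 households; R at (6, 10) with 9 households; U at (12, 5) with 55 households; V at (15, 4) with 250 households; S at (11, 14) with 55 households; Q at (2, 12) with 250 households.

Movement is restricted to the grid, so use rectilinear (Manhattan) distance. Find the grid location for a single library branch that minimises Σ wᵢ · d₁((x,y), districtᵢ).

(2, 10)

Manhattan distance separates: Σwᵢ(|x−xᵢ|+|y−yᵢ|) = Σwᵢ|x−xᵢ| + Σwᵢ|y−yᵢ|, so x and y are optimised independently as 1-D weighted medians.
Total weight W = 944; half = 472.
x-coordinate, sorted with cumulative weight:
  x=0 (P, w=175) cum 175
  x=2 (W, w=80) cum 255
  x=2 (Q, w=250) cum 505  ← median
  x=3 (T, w=70) cum 575
  x=6 (R, w=9) cum 584
  x=11 (S, w=55) cum 639
  x=12 (U, w=55) cum 694
  x=15 (V, w=250) cum 944
⇒ x* = 2
y-coordinate, sorted with cumulative weight:
  y=4 (V, w=250) cum 250
  y=5 (U, w=55) cum 305
  y=10 (P, w=175) cum 480  ← median
  y=10 (R, w=9) cum 489
  y=12 (Q, w=250) cum 739
  y=14 (W, w=80) cum 819
  y=14 (S, w=55) cum 874
  y=15 (T, w=70) cum 944
⇒ y* = 10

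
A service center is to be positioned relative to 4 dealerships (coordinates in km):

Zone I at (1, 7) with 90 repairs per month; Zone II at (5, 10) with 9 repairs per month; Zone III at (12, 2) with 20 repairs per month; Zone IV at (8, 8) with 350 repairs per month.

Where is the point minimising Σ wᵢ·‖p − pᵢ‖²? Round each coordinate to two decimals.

(6.77, 7.59)

The minimiser of Σwᵢ‖p−pᵢ‖² is the weighted centroid p* = (Σwᵢpᵢ)/(Σwᵢ).
Σwᵢ = 469.
Σwᵢxᵢ = 90·1 + 9·5 + 20·12 + 350·8 = 3175.
Σwᵢyᵢ = 90·7 + 9·10 + 20·2 + 350·8 = 3560.
x* = 3175/469 = 6.77, y* = 3560/469 = 7.59.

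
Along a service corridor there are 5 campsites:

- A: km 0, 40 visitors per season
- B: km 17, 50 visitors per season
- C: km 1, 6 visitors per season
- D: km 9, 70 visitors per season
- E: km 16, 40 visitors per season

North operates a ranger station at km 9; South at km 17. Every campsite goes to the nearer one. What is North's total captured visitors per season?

116

The indifferent point is the midpoint (9+17)/2 = 13; campsites left of it (closer to North at 9) go to North, those right go to South.
  A at 0 (w=40) → North
  C at 1 (w=6) → North
  D at 9 (w=70) → North
  E at 16 (w=40) → South
  B at 17 (w=50) → South
North captures 116; South captures 90.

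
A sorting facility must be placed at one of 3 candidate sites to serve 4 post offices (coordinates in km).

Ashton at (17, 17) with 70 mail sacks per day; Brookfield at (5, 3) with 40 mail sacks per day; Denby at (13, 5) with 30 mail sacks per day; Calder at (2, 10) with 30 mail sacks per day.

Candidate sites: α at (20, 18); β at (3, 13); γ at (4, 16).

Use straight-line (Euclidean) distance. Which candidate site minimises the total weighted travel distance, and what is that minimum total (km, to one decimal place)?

Total weighted distance at each candidate:
  α (20, 18): total = 2103.8
  β (3, 13): total = 1906.2
  γ (4, 16): total = 2050.3
Minimum is at β with total 1906.2 km.

β, total 1906.2 km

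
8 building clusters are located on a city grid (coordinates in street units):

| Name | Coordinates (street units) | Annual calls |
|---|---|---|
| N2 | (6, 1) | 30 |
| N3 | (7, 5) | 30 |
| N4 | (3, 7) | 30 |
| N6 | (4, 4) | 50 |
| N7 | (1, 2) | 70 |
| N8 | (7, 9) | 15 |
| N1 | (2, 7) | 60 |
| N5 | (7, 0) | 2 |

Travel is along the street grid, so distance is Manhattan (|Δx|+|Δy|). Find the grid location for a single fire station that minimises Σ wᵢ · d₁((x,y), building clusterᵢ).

(3, 4)

Manhattan distance separates: Σwᵢ(|x−xᵢ|+|y−yᵢ|) = Σwᵢ|x−xᵢ| + Σwᵢ|y−yᵢ|, so x and y are optimised independently as 1-D weighted medians.
Total weight W = 287; half = 143.5.
x-coordinate, sorted with cumulative weight:
  x=1 (N7, w=70) cum 70
  x=2 (N1, w=60) cum 130
  x=3 (N4, w=30) cum 160  ← median
  x=4 (N6, w=50) cum 210
  x=6 (N2, w=30) cum 240
  x=7 (N3, w=30) cum 270
  x=7 (N8, w=15) cum 285
  x=7 (N5, w=2) cum 287
⇒ x* = 3
y-coordinate, sorted with cumulative weight:
  y=0 (N5, w=2) cum 2
  y=1 (N2, w=30) cum 32
  y=2 (N7, w=70) cum 102
  y=4 (N6, w=50) cum 152  ← median
  y=5 (N3, w=30) cum 182
  y=7 (N4, w=30) cum 212
  y=7 (N1, w=60) cum 272
  y=9 (N8, w=15) cum 287
⇒ y* = 4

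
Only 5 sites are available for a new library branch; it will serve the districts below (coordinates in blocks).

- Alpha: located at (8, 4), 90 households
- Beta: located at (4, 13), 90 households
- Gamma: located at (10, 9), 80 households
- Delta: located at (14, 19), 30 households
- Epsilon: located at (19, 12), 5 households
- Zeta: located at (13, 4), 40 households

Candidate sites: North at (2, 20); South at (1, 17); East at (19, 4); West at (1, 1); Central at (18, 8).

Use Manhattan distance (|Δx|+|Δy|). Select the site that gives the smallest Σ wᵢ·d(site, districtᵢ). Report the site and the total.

Central, total 4525 blocks

Total weighted distance at each candidate:
  North (2, 20): total = 5905
  South (1, 17): total = 5355
  East (19, 4): total = 5150
  West (1, 1): total = 5285
  Central (18, 8): total = 4525
Minimum is at Central with total 4525 blocks.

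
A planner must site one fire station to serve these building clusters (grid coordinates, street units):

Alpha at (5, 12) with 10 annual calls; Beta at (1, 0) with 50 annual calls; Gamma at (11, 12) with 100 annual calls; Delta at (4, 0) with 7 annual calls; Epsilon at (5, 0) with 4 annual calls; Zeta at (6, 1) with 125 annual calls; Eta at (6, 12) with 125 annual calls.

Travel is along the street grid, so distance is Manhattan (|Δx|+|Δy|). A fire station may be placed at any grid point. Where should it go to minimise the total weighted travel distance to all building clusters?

Manhattan distance separates: Σwᵢ(|x−xᵢ|+|y−yᵢ|) = Σwᵢ|x−xᵢ| + Σwᵢ|y−yᵢ|, so x and y are optimised independently as 1-D weighted medians.
Total weight W = 421; half = 210.5.
x-coordinate, sorted with cumulative weight:
  x=1 (Beta, w=50) cum 50
  x=4 (Delta, w=7) cum 57
  x=5 (Alpha, w=10) cum 67
  x=5 (Epsilon, w=4) cum 71
  x=6 (Zeta, w=125) cum 196
  x=6 (Eta, w=125) cum 321  ← median
  x=11 (Gamma, w=100) cum 421
⇒ x* = 6
y-coordinate, sorted with cumulative weight:
  y=0 (Beta, w=50) cum 50
  y=0 (Delta, w=7) cum 57
  y=0 (Epsilon, w=4) cum 61
  y=1 (Zeta, w=125) cum 186
  y=12 (Alpha, w=10) cum 196
  y=12 (Gamma, w=100) cum 296  ← median
  y=12 (Eta, w=125) cum 421
⇒ y* = 12

(6, 12)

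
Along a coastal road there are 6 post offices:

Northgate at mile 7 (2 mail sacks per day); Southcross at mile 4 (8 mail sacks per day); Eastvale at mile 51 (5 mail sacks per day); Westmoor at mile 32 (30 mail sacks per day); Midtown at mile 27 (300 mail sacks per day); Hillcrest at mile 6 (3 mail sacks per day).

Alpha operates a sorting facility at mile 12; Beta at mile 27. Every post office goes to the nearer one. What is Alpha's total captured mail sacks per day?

13

The indifferent point is the midpoint (12+27)/2 = 19.5; post offices left of it (closer to Alpha at 12) go to Alpha, those right go to Beta.
  Southcross at 4 (w=8) → Alpha
  Hillcrest at 6 (w=3) → Alpha
  Northgate at 7 (w=2) → Alpha
  Midtown at 27 (w=300) → Beta
  Westmoor at 32 (w=30) → Beta
  Eastvale at 51 (w=5) → Beta
Alpha captures 13; Beta captures 335.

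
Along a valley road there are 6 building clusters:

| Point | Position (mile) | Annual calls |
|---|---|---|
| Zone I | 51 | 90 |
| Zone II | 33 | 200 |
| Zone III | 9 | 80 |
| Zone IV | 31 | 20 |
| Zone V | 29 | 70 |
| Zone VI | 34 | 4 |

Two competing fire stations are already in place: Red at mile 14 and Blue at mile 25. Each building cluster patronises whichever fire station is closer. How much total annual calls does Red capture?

The indifferent point is the midpoint (14+25)/2 = 19.5; building clusters left of it (closer to Red at 14) go to Red, those right go to Blue.
  Zone III at 9 (w=80) → Red
  Zone V at 29 (w=70) → Blue
  Zone IV at 31 (w=20) → Blue
  Zone II at 33 (w=200) → Blue
  Zone VI at 34 (w=4) → Blue
  Zone I at 51 (w=90) → Blue
Red captures 80; Blue captures 384.

80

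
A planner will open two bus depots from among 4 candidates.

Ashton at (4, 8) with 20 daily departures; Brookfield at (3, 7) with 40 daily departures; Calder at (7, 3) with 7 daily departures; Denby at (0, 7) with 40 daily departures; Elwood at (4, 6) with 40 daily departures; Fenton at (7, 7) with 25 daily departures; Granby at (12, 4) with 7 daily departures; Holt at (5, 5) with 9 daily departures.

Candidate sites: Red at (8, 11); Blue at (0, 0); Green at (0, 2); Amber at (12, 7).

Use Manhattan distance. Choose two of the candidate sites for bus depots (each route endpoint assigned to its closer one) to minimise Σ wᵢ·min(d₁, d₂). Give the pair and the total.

{Green, Amber}, total 1294

Evaluate every pair (each demand assigned to the nearer of the two):
  {Green, Amber}: total = 1294
  {Red, Green}: total = 1310
  {Blue, Amber}: total = 1470
  {Red, Blue}: total = 1486
  {Blue, Green}: total = 1566
  {Red, Amber}: total = 1630
Best pair: {Green, Amber} with total 1294.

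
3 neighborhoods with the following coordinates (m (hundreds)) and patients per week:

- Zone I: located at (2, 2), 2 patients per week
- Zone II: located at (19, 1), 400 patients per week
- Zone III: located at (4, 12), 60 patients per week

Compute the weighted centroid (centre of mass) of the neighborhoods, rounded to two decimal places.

(16.98, 2.43)

The minimiser of Σwᵢ‖p−pᵢ‖² is the weighted centroid p* = (Σwᵢpᵢ)/(Σwᵢ).
Σwᵢ = 462.
Σwᵢxᵢ = 2·2 + 400·19 + 60·4 = 7844.
Σwᵢyᵢ = 2·2 + 400·1 + 60·12 = 1124.
x* = 7844/462 = 16.98, y* = 1124/462 = 2.43.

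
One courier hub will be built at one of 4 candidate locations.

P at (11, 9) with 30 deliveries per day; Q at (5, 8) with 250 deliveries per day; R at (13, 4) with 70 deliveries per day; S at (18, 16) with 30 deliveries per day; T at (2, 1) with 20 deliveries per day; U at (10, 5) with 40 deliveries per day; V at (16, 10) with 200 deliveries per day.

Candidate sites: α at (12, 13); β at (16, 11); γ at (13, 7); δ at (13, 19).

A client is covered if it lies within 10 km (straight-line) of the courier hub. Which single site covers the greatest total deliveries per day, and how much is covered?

α, covering 620

Coverage radius r = 10 km; a point is covered iff (Δx)²+(Δy)² ≤ 10² = 100.
  α (12, 13): covers {P, Q, R, S, U, V} → 620
  β (16, 11): covers {P, R, S, U, V} → 370
  γ (13, 7): covers {P, Q, R, U, V} → 590
  δ (13, 19): covers {S, V} → 230
Maximum coverage at α: 620 deliveries per day.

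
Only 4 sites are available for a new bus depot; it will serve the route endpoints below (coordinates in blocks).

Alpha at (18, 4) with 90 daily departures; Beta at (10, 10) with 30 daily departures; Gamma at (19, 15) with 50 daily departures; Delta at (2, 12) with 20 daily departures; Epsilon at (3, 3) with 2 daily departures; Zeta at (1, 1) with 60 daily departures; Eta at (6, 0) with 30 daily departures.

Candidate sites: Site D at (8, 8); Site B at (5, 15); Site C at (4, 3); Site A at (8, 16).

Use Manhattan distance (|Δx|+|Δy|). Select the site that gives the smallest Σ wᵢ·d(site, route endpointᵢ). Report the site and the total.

Total weighted distance at each candidate:
  Site D (8, 8): total = 3640
  Site B (5, 15): total = 4868
  Site C (4, 3): total = 3762
  Site A (8, 16): total = 4916
Minimum is at Site D with total 3640 blocks.

Site D, total 3640 blocks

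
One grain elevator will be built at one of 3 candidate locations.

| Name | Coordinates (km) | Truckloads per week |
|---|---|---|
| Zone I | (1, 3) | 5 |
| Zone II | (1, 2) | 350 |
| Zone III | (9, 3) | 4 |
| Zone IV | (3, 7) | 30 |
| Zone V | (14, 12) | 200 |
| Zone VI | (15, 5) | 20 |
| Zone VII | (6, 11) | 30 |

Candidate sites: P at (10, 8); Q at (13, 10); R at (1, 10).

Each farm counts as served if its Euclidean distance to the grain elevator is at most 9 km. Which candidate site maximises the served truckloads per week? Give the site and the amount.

R, covering 415

Coverage radius r = 9 km; a point is covered iff (Δx)²+(Δy)² ≤ 9² = 81.
  P (10, 8): covers {Zone III, Zone IV, Zone V, Zone VI, Zone VII} → 284
  Q (13, 10): covers {Zone III, Zone V, Zone VI, Zone VII} → 254
  R (1, 10): covers {Zone I, Zone II, Zone IV, Zone VII} → 415
Maximum coverage at R: 415 truckloads per week.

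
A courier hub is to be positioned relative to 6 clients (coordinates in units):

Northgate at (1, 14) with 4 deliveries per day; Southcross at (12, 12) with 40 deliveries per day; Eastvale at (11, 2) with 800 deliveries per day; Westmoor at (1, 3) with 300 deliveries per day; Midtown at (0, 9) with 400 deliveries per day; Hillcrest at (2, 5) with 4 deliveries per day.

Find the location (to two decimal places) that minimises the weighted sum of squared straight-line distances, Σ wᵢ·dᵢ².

(6.20, 4.30)

The minimiser of Σwᵢ‖p−pᵢ‖² is the weighted centroid p* = (Σwᵢpᵢ)/(Σwᵢ).
Σwᵢ = 1548.
Σwᵢxᵢ = 4·1 + 40·12 + 800·11 + 300·1 + 400·0 + 4·2 = 9592.
Σwᵢyᵢ = 4·14 + 40·12 + 800·2 + 300·3 + 400·9 + 4·5 = 6656.
x* = 9592/1548 = 6.20, y* = 6656/1548 = 4.30.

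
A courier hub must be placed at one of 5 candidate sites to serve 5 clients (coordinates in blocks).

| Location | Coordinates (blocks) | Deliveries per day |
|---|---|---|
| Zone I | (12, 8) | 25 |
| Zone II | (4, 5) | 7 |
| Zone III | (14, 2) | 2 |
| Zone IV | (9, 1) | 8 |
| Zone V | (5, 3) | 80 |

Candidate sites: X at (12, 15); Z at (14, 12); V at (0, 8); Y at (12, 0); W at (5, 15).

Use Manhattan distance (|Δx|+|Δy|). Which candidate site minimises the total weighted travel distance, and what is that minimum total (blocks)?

Total weighted distance at each candidate:
  X (12, 15): total = 1987
  Z (14, 12): total = 1857
  V (0, 8): total = 1317
  Y (12, 0): total = 1131
  W (5, 15): total = 1575
Minimum is at Y with total 1131 blocks.

Y, total 1131 blocks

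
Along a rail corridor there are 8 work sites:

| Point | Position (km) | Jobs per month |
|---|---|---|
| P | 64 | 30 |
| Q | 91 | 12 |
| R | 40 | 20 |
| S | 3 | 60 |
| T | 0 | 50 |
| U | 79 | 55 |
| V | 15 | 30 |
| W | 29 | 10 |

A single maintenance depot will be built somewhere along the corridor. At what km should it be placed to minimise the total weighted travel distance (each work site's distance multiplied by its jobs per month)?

x = 15

For a sum of weighted absolute distances on a line, the optimum is the weighted median (not the mean). Total weight W = 267; half-weight = 133.5.
Sort by position and accumulate weight:
  km 0 (T, w=50) → cum 50
  km 3 (S, w=60) → cum 110
  km 15 (V, w=30) → cum 140  ≥ 133.5 → median here
  km 29 (W, w=10) → cum 150
  km 40 (R, w=20) → cum 170
  km 64 (P, w=30) → cum 200
  km 79 (U, w=55) → cum 255
  km 91 (Q, w=12) → cum 267
Optimal location: km 15.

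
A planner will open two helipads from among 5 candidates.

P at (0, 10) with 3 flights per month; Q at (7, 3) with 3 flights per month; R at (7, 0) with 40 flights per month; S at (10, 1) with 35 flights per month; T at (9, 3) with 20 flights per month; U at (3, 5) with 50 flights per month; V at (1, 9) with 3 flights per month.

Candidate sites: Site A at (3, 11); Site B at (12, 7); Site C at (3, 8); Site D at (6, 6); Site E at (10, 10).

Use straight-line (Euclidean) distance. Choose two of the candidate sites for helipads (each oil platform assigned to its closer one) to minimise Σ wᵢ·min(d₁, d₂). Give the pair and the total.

{Site C, Site D}, total 729.3

Evaluate every pair (each demand assigned to the nearer of the two):
  {Site C, Site D}: total = 729.3
  {Site A, Site D}: total = 737.8
  {Site B, Site D}: total = 756.2
  {Site D, Site E}: total = 759.0
  {Site B, Site C}: total = 852.2
  {Site C, Site E}: total = 1000.9
  {Site A, Site B}: total = 1002.6
  {Site A, Site C}: total = 1045.9
  {Site B, Site E}: total = 1171.9
  {Site A, Site E}: total = 1214.9
Best pair: {Site C, Site D} with total 729.3.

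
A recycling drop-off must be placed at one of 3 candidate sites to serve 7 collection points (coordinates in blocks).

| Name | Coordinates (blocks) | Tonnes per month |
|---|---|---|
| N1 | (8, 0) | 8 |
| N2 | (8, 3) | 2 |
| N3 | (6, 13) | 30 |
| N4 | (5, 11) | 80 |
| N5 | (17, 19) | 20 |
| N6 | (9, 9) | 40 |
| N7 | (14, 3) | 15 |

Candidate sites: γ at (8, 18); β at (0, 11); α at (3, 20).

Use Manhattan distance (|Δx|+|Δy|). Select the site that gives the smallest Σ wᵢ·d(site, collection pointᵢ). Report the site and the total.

β, total 2094 blocks

Total weighted distance at each candidate:
  γ (8, 18): total = 2099
  β (0, 11): total = 2094
  α (3, 20): total = 2824
Minimum is at β with total 2094 blocks.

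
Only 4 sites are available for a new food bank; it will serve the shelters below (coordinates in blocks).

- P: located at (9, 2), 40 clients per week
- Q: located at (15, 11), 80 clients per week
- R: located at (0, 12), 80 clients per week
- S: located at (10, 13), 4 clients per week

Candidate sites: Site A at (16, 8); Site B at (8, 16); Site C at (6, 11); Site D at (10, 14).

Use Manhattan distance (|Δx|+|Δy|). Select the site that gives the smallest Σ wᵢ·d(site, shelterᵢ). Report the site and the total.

Site C, total 1784 blocks

Total weighted distance at each candidate:
  Site A (16, 8): total = 2484
  Site B (8, 16): total = 2540
  Site C (6, 11): total = 1784
  Site D (10, 14): total = 2124
Minimum is at Site C with total 1784 blocks.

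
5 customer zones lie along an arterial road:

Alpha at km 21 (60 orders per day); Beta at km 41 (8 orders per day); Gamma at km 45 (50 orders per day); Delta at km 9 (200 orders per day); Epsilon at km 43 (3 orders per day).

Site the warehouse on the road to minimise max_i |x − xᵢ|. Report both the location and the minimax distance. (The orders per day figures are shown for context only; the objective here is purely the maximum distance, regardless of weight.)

The 1-center on a line is the midpoint of the two extreme points: leftmost at 9, rightmost at 45.
Optimal location = (9 + 45)/2 = 27; maximum distance = (45 − 9)/2 = 18.

location 27, max distance 18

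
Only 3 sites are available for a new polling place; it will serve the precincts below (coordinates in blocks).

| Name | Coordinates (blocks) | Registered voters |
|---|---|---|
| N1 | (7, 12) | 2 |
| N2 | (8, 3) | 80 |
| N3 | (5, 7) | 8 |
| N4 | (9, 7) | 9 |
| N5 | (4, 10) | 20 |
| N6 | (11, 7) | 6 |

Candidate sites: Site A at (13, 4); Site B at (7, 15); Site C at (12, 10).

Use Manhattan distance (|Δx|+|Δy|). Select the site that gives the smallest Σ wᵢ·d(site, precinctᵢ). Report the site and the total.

Total weighted distance at each candidate:
  Site A (13, 4): total = 989
  Site B (7, 15): total = 1448
  Site C (12, 10): total = 1212
Minimum is at Site A with total 989 blocks.

Site A, total 989 blocks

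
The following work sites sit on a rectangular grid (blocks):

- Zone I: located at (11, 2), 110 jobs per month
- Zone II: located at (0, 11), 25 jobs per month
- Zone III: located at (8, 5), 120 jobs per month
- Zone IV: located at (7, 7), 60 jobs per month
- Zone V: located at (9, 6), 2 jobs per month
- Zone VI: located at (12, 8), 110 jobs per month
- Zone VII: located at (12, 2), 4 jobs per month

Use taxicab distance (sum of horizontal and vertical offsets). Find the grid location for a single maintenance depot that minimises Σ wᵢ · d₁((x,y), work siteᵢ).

(11, 5)

Manhattan distance separates: Σwᵢ(|x−xᵢ|+|y−yᵢ|) = Σwᵢ|x−xᵢ| + Σwᵢ|y−yᵢ|, so x and y are optimised independently as 1-D weighted medians.
Total weight W = 431; half = 215.5.
x-coordinate, sorted with cumulative weight:
  x=0 (Zone II, w=25) cum 25
  x=7 (Zone IV, w=60) cum 85
  x=8 (Zone III, w=120) cum 205
  x=9 (Zone V, w=2) cum 207
  x=11 (Zone I, w=110) cum 317  ← median
  x=12 (Zone VI, w=110) cum 427
  x=12 (Zone VII, w=4) cum 431
⇒ x* = 11
y-coordinate, sorted with cumulative weight:
  y=2 (Zone I, w=110) cum 110
  y=2 (Zone VII, w=4) cum 114
  y=5 (Zone III, w=120) cum 234  ← median
  y=6 (Zone V, w=2) cum 236
  y=7 (Zone IV, w=60) cum 296
  y=8 (Zone VI, w=110) cum 406
  y=11 (Zone II, w=25) cum 431
⇒ y* = 5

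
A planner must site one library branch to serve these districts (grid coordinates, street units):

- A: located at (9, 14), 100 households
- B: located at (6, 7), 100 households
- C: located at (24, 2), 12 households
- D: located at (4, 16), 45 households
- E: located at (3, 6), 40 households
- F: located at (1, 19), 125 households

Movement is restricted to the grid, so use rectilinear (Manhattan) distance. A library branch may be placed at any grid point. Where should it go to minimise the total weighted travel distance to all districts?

(6, 14)

Manhattan distance separates: Σwᵢ(|x−xᵢ|+|y−yᵢ|) = Σwᵢ|x−xᵢ| + Σwᵢ|y−yᵢ|, so x and y are optimised independently as 1-D weighted medians.
Total weight W = 422; half = 211.
x-coordinate, sorted with cumulative weight:
  x=1 (F, w=125) cum 125
  x=3 (E, w=40) cum 165
  x=4 (D, w=45) cum 210
  x=6 (B, w=100) cum 310  ← median
  x=9 (A, w=100) cum 410
  x=24 (C, w=12) cum 422
⇒ x* = 6
y-coordinate, sorted with cumulative weight:
  y=2 (C, w=12) cum 12
  y=6 (E, w=40) cum 52
  y=7 (B, w=100) cum 152
  y=14 (A, w=100) cum 252  ← median
  y=16 (D, w=45) cum 297
  y=19 (F, w=125) cum 422
⇒ y* = 14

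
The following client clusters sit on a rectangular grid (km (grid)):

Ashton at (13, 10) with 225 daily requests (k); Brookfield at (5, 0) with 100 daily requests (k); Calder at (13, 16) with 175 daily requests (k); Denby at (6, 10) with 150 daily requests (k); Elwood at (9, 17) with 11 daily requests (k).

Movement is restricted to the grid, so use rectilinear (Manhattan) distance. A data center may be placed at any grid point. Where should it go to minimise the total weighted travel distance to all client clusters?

Manhattan distance separates: Σwᵢ(|x−xᵢ|+|y−yᵢ|) = Σwᵢ|x−xᵢ| + Σwᵢ|y−yᵢ|, so x and y are optimised independently as 1-D weighted medians.
Total weight W = 661; half = 330.5.
x-coordinate, sorted with cumulative weight:
  x=5 (Brookfield, w=100) cum 100
  x=6 (Denby, w=150) cum 250
  x=9 (Elwood, w=11) cum 261
  x=13 (Ashton, w=225) cum 486  ← median
  x=13 (Calder, w=175) cum 661
⇒ x* = 13
y-coordinate, sorted with cumulative weight:
  y=0 (Brookfield, w=100) cum 100
  y=10 (Ashton, w=225) cum 325
  y=10 (Denby, w=150) cum 475  ← median
  y=16 (Calder, w=175) cum 650
  y=17 (Elwood, w=11) cum 661
⇒ y* = 10

(13, 10)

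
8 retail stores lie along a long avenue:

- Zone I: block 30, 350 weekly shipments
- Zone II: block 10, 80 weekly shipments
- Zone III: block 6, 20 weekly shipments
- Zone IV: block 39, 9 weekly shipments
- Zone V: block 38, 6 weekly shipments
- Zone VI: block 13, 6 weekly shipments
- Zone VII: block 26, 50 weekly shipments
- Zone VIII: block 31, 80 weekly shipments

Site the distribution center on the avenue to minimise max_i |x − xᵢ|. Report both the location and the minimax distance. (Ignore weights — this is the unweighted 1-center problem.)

The 1-center on a line is the midpoint of the two extreme points: leftmost at 6, rightmost at 39.
Optimal location = (6 + 39)/2 = 22.5; maximum distance = (39 − 6)/2 = 16.5.

location 22.5, max distance 16.5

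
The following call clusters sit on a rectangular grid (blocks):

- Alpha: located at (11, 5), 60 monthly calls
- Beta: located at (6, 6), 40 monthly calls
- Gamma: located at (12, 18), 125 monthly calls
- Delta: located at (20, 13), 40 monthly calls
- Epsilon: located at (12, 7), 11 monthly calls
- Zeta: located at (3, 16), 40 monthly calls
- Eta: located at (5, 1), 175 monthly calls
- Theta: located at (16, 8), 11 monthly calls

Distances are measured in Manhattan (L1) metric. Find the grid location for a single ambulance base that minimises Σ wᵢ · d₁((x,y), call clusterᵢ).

(6, 6)

Manhattan distance separates: Σwᵢ(|x−xᵢ|+|y−yᵢ|) = Σwᵢ|x−xᵢ| + Σwᵢ|y−yᵢ|, so x and y are optimised independently as 1-D weighted medians.
Total weight W = 502; half = 251.
x-coordinate, sorted with cumulative weight:
  x=3 (Zeta, w=40) cum 40
  x=5 (Eta, w=175) cum 215
  x=6 (Beta, w=40) cum 255  ← median
  x=11 (Alpha, w=60) cum 315
  x=12 (Gamma, w=125) cum 440
  x=12 (Epsilon, w=11) cum 451
  x=16 (Theta, w=11) cum 462
  x=20 (Delta, w=40) cum 502
⇒ x* = 6
y-coordinate, sorted with cumulative weight:
  y=1 (Eta, w=175) cum 175
  y=5 (Alpha, w=60) cum 235
  y=6 (Beta, w=40) cum 275  ← median
  y=7 (Epsilon, w=11) cum 286
  y=8 (Theta, w=11) cum 297
  y=13 (Delta, w=40) cum 337
  y=16 (Zeta, w=40) cum 377
  y=18 (Gamma, w=125) cum 502
⇒ y* = 6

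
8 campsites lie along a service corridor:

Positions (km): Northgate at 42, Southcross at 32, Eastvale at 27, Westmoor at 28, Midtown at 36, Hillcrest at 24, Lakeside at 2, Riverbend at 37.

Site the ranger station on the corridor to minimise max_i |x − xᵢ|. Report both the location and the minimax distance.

The 1-center on a line is the midpoint of the two extreme points: leftmost at 2, rightmost at 42.
Optimal location = (2 + 42)/2 = 22; maximum distance = (42 − 2)/2 = 20.

location 22, max distance 20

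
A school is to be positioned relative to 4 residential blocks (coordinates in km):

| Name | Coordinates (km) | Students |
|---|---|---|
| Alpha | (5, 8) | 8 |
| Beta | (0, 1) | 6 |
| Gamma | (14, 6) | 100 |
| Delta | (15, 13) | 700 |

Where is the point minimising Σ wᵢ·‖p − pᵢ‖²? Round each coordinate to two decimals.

(14.67, 12.00)

The minimiser of Σwᵢ‖p−pᵢ‖² is the weighted centroid p* = (Σwᵢpᵢ)/(Σwᵢ).
Σwᵢ = 814.
Σwᵢxᵢ = 8·5 + 6·0 + 100·14 + 700·15 = 11940.
Σwᵢyᵢ = 8·8 + 6·1 + 100·6 + 700·13 = 9770.
x* = 11940/814 = 14.67, y* = 9770/814 = 12.00.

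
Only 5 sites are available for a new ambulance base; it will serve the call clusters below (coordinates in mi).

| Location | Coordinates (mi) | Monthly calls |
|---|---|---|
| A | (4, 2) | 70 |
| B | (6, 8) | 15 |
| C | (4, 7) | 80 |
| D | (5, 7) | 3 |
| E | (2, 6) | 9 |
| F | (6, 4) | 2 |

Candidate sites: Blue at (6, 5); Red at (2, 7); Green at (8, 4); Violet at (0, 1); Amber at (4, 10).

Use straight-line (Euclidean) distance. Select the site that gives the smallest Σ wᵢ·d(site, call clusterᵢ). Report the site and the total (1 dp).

Blue, total 569.5 mi

Total weighted distance at each candidate:
  Blue (6, 5): total = 569.5
  Red (2, 7): total = 626.8
  Green (8, 4): total = 853.8
  Violet (0, 1): total = 1089.1
  Amber (4, 10): total = 904.8
Minimum is at Blue with total 569.5 mi.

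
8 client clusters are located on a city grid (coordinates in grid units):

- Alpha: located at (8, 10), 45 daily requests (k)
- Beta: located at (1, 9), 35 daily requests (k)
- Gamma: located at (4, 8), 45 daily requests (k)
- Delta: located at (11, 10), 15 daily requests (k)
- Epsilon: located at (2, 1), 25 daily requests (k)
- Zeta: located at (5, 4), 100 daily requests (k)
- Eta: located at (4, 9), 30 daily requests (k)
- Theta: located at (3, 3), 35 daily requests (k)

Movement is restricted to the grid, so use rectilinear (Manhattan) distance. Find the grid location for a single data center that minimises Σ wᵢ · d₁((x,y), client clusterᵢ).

Manhattan distance separates: Σwᵢ(|x−xᵢ|+|y−yᵢ|) = Σwᵢ|x−xᵢ| + Σwᵢ|y−yᵢ|, so x and y are optimised independently as 1-D weighted medians.
Total weight W = 330; half = 165.
x-coordinate, sorted with cumulative weight:
  x=1 (Beta, w=35) cum 35
  x=2 (Epsilon, w=25) cum 60
  x=3 (Theta, w=35) cum 95
  x=4 (Gamma, w=45) cum 140
  x=4 (Eta, w=30) cum 170  ← median
  x=5 (Zeta, w=100) cum 270
  x=8 (Alpha, w=45) cum 315
  x=11 (Delta, w=15) cum 330
⇒ x* = 4
y-coordinate, sorted with cumulative weight:
  y=1 (Epsilon, w=25) cum 25
  y=3 (Theta, w=35) cum 60
  y=4 (Zeta, w=100) cum 160
  y=8 (Gamma, w=45) cum 205  ← median
  y=9 (Beta, w=35) cum 240
  y=9 (Eta, w=30) cum 270
  y=10 (Alpha, w=45) cum 315
  y=10 (Delta, w=15) cum 330
⇒ y* = 8

(4, 8)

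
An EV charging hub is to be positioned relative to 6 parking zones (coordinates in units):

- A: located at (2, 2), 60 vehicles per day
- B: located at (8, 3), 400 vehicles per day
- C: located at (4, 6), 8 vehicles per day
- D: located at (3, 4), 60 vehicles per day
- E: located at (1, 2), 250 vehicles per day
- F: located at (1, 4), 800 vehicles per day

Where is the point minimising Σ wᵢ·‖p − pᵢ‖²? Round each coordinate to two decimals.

The minimiser of Σwᵢ‖p−pᵢ‖² is the weighted centroid p* = (Σwᵢpᵢ)/(Σwᵢ).
Σwᵢ = 1578.
Σwᵢxᵢ = 60·2 + 400·8 + 8·4 + 60·3 + 250·1 + 800·1 = 4582.
Σwᵢyᵢ = 60·2 + 400·3 + 8·6 + 60·4 + 250·2 + 800·4 = 5308.
x* = 4582/1578 = 2.90, y* = 5308/1578 = 3.36.

(2.90, 3.36)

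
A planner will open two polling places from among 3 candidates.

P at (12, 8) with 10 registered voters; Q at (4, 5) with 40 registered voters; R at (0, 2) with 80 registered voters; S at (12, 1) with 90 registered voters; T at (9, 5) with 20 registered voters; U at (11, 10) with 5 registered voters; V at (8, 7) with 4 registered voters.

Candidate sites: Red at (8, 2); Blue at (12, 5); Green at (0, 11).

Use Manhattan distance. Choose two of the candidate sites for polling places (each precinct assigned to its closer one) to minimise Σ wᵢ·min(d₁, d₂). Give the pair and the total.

{Red, Blue}, total 1420

Evaluate every pair (each demand assigned to the nearer of the two):
  {Red, Blue}: total = 1420
  {Blue, Green}: total = 1544
  {Red, Green}: total = 1625
Best pair: {Red, Blue} with total 1420.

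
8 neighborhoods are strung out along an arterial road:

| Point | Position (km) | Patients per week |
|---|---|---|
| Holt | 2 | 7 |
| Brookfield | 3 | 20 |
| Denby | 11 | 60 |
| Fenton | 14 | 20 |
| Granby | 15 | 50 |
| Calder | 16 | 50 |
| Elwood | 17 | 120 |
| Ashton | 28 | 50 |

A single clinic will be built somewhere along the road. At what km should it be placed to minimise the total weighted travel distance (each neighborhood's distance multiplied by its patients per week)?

For a sum of weighted absolute distances on a line, the optimum is the weighted median (not the mean). Total weight W = 377; half-weight = 188.5.
Sort by position and accumulate weight:
  km 2 (Holt, w=7) → cum 7
  km 3 (Brookfield, w=20) → cum 27
  km 11 (Denby, w=60) → cum 87
  km 14 (Fenton, w=20) → cum 107
  km 15 (Granby, w=50) → cum 157
  km 16 (Calder, w=50) → cum 207  ≥ 188.5 → median here
  km 17 (Elwood, w=120) → cum 327
  km 28 (Ashton, w=50) → cum 377
Optimal location: km 16.

x = 16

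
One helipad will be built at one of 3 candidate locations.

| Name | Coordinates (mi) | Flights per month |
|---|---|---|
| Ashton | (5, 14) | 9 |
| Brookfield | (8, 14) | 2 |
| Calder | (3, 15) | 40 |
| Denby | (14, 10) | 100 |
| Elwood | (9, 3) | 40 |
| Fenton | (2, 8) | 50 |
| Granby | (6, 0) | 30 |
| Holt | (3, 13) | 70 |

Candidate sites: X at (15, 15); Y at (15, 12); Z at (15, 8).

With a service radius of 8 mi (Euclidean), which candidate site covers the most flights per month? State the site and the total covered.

Coverage radius r = 8 mi; a point is covered iff (Δx)²+(Δy)² ≤ 8² = 64.
  X (15, 15): covers {Brookfield, Denby} → 102
  Y (15, 12): covers {Brookfield, Denby} → 102
  Z (15, 8): covers {Denby, Elwood} → 140
Maximum coverage at Z: 140 flights per month.

Z, covering 140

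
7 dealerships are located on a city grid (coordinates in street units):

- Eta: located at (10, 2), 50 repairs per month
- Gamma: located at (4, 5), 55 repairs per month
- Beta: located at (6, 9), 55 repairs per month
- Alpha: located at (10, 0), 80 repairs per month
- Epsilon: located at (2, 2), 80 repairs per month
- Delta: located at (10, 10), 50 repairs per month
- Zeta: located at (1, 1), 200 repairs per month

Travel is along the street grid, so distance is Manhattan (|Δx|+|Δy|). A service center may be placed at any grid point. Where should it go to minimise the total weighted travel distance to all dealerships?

(4, 2)

Manhattan distance separates: Σwᵢ(|x−xᵢ|+|y−yᵢ|) = Σwᵢ|x−xᵢ| + Σwᵢ|y−yᵢ|, so x and y are optimised independently as 1-D weighted medians.
Total weight W = 570; half = 285.
x-coordinate, sorted with cumulative weight:
  x=1 (Zeta, w=200) cum 200
  x=2 (Epsilon, w=80) cum 280
  x=4 (Gamma, w=55) cum 335  ← median
  x=6 (Beta, w=55) cum 390
  x=10 (Eta, w=50) cum 440
  x=10 (Alpha, w=80) cum 520
  x=10 (Delta, w=50) cum 570
⇒ x* = 4
y-coordinate, sorted with cumulative weight:
  y=0 (Alpha, w=80) cum 80
  y=1 (Zeta, w=200) cum 280
  y=2 (Eta, w=50) cum 330  ← median
  y=2 (Epsilon, w=80) cum 410
  y=5 (Gamma, w=55) cum 465
  y=9 (Beta, w=55) cum 520
  y=10 (Delta, w=50) cum 570
⇒ y* = 2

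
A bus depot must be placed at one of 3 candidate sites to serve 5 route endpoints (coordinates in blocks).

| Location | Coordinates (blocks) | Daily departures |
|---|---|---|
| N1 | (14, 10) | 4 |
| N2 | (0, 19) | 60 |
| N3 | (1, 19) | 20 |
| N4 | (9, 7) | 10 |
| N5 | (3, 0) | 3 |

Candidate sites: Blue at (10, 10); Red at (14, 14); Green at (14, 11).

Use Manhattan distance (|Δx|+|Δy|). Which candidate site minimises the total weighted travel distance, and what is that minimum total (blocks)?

Blue, total 1607 blocks

Total weighted distance at each candidate:
  Blue (10, 10): total = 1607
  Red (14, 14): total = 1711
  Green (14, 11): total = 1900
Minimum is at Blue with total 1607 blocks.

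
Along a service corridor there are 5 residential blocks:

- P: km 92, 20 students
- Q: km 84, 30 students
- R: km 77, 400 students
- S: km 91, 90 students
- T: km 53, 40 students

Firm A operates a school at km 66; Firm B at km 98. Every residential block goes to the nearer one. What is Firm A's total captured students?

The indifferent point is the midpoint (66+98)/2 = 82; residential blocks left of it (closer to Firm A at 66) go to Firm A, those right go to Firm B.
  T at 53 (w=40) → Firm A
  R at 77 (w=400) → Firm A
  Q at 84 (w=30) → Firm B
  S at 91 (w=90) → Firm B
  P at 92 (w=20) → Firm B
Firm A captures 440; Firm B captures 140.

440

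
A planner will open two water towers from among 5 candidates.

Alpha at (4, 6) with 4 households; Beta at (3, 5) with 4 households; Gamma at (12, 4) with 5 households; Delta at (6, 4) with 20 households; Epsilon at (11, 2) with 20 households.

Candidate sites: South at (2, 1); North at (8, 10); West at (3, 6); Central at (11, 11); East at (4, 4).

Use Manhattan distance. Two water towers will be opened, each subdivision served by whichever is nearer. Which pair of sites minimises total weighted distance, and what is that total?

{West, East}, total 268

Evaluate every pair (each demand assigned to the nearer of the two):
  {West, East}: total = 268
  {South, East}: total = 276
  {North, East}: total = 276
  {Central, East}: total = 276
  {West, Central}: total = 328
  {South, West}: total = 363
  {North, West}: total = 378
  {South, Central}: total = 408
  {South, North}: total = 438
  {North, Central}: total = 452
Best pair: {West, East} with total 268.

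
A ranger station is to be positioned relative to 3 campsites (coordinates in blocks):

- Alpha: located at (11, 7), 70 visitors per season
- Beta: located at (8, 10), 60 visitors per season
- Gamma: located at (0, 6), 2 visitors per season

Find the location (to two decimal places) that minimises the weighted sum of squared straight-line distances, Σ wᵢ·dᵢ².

(9.47, 8.35)

The minimiser of Σwᵢ‖p−pᵢ‖² is the weighted centroid p* = (Σwᵢpᵢ)/(Σwᵢ).
Σwᵢ = 132.
Σwᵢxᵢ = 70·11 + 60·8 + 2·0 = 1250.
Σwᵢyᵢ = 70·7 + 60·10 + 2·6 = 1102.
x* = 1250/132 = 9.47, y* = 1102/132 = 8.35.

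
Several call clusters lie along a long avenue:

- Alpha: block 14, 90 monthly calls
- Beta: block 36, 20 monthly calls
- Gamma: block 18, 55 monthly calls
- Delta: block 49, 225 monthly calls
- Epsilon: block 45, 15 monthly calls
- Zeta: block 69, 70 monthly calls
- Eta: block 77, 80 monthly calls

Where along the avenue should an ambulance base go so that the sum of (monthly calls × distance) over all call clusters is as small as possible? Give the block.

For a sum of weighted absolute distances on a line, the optimum is the weighted median (not the mean). Total weight W = 555; half-weight = 277.5.
Sort by position and accumulate weight:
  block 14 (Alpha, w=90) → cum 90
  block 18 (Gamma, w=55) → cum 145
  block 36 (Beta, w=20) → cum 165
  block 45 (Epsilon, w=15) → cum 180
  block 49 (Delta, w=225) → cum 405  ≥ 277.5 → median here
  block 69 (Zeta, w=70) → cum 475
  block 77 (Eta, w=80) → cum 555
Optimal location: block 49.

x = 49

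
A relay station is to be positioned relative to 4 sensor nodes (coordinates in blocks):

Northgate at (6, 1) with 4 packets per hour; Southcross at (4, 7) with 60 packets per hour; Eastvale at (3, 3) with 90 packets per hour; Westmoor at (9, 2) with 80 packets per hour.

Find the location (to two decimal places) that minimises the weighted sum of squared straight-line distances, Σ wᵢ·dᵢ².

The minimiser of Σwᵢ‖p−pᵢ‖² is the weighted centroid p* = (Σwᵢpᵢ)/(Σwᵢ).
Σwᵢ = 234.
Σwᵢxᵢ = 4·6 + 60·4 + 90·3 + 80·9 = 1254.
Σwᵢyᵢ = 4·1 + 60·7 + 90·3 + 80·2 = 854.
x* = 1254/234 = 5.36, y* = 854/234 = 3.65.

(5.36, 3.65)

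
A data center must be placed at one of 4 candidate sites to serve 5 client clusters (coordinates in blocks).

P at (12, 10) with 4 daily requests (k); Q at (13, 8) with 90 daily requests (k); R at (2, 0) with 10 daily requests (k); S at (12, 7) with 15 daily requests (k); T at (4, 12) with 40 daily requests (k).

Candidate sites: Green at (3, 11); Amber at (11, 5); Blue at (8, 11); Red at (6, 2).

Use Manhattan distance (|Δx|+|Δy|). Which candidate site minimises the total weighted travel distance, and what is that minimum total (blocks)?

Amber, total 1219 blocks

Total weighted distance at each candidate:
  Green (3, 11): total = 1605
  Amber (11, 5): total = 1219
  Blue (8, 11): total = 1230
  Red (6, 2): total = 1931
Minimum is at Amber with total 1219 blocks.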